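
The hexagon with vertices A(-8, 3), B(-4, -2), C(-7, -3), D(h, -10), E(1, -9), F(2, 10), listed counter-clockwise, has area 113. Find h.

-1

Write out the shoelace sum; only the two edges meeting at D involve h:
2·Area = [((-7)·(-10) − h·(-3)) + (h·(-9) − 1·(-10))] + 140
       = -6·h + 220 = 226
⇒ h = -1.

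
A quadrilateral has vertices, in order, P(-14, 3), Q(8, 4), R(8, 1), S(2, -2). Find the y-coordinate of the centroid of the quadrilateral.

Apply the shoelace formula. First the cross-terms c_i = x_i·y_{i+1} − x_{i+1}·y_i:
  -80, -24, -18, -22  ⇒  2A = -144, A = -72.
Then Σ (y_i + y_{i+1})·c_i = -684, so ȳ = -684 / (6·(-72)) = 19/12.

19/12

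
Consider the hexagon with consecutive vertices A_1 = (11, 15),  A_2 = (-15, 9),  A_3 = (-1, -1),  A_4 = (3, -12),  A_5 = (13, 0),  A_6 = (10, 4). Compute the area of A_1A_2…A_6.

338.5

Cross-terms: 324, 24, 15, 156, 52, 106  ⇒  Σ = 677
Area = |Σ|/2 = 338.5.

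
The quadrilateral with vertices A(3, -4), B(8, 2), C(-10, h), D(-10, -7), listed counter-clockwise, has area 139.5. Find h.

Write out the shoelace sum; only the two edges meeting at C involve h:
2·Area = [(8·h − (-10)·2) + ((-10)·(-7) − (-10)·h)] + 99
       = 18·h + 189 = 279
⇒ h = 5.

5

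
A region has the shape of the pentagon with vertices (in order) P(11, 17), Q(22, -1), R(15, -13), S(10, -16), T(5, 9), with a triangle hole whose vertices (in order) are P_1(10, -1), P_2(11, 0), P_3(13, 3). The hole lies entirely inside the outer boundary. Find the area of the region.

304.5

Outer boundary:
Σ = (-385) + (-271) + (-110) + (170) + (-14) = -610
Area = |Σ|/2 = 305.
Hole:
Apply the surveyor's formula: 2A = Σ (x_i·y_{i+1} − x_{i+1}·y_i), indices taken mod 3.
Cross-terms: 11, 33, -43  ⇒  Σ = 1
Area = |Σ|/2 = 0.5.
Net area = 305 − 0.5 = 304.5.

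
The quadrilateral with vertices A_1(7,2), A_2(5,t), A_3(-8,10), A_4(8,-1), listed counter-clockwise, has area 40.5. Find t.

6

Write out the shoelace sum; only the two edges meeting at A_2 involve t:
2·Area = [(7·t − 5·2) + (5·10 − (-8)·t)] + -49
       = 15·t + -9 = 81
⇒ t = 6.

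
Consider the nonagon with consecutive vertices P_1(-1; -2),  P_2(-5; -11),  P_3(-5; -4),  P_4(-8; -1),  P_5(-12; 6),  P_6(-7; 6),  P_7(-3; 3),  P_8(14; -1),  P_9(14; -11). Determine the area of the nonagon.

Σ = (1) + (-35) + (-27) + (-60) + (-30) + (-3) + (-39) + (-140) + (-39) = -372
Area = |Σ|/2 = 186.

186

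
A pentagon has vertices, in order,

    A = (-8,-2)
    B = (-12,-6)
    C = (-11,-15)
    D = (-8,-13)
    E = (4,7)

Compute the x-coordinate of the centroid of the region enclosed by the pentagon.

Apply the surveyor's formula. First the cross-terms c_i = x_i·y_{i+1} − x_{i+1}·y_i:
  24, 114, 23, -4, 48  ⇒  2A = 205, A = 102.5.
Then Σ (x_i + x_{i+1})·c_i = -3715, so x̄ = -3715 / (6·102.5) = -743/123.

-743/123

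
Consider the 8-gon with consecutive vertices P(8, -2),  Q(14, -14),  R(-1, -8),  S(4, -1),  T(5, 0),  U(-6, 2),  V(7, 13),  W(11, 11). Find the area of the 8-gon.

Apply Gauss's area formula: 2A = Σ (x_i·y_{i+1} − x_{i+1}·y_i), indices taken mod 8.
Σ = (-84) + (-126) + (33) + (5) + (10) + (-92) + (-66) + (-110) = -430
Area = |Σ|/2 = 215.

215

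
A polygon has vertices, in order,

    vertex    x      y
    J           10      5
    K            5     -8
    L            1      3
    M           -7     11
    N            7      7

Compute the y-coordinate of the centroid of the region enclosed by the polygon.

680/211

Apply the shoelace formula. First the cross-terms c_i = x_i·y_{i+1} − x_{i+1}·y_i:
  -105, 23, 32, -126, -35  ⇒  2A = -211, A = -105.5.
Then Σ (y_i + y_{i+1})·c_i = -2040, so ȳ = -2040 / (6·(-105.5)) = 680/211.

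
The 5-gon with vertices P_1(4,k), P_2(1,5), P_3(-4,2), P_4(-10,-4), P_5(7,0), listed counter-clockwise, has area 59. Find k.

The doubled signed area Σ (x_i y_{i+1} − x_{i+1} y_i) is linear in k.
With k=0 it equals 106; the coefficient of k is 6 (from the two edges through P_1).
So 6·k + 106 = 2·59 = 118 ⇒ k = 2.

2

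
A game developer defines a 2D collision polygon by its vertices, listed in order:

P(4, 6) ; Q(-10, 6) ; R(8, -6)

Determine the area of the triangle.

P→Q: (4)(6) − (-10)(6) = 84
Q→R: (-10)(-6) − (8)(6) = 12
R→P: (8)(6) − (4)(-6) = 72
Σ = 168
Area = |Σ|/2 = 84.

84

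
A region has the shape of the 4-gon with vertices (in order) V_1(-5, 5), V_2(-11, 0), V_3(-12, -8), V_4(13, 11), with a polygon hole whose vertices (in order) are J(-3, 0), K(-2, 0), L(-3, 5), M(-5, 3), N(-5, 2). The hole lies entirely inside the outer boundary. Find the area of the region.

109

Outer boundary:
V_1→V_2: (-5)(0) − (-11)(5) = 55
V_2→V_3: (-11)(-8) − (-12)(0) = 88
V_3→V_4: (-12)(11) − (13)(-8) = -28
V_4→V_1: (13)(5) − (-5)(11) = 120
Σ = 235
Area = |Σ|/2 = 117.5.
Hole:
Σ = (0) + (-10) + (16) + (5) + (6) = 17
Area = |Σ|/2 = 8.5.
Net area = 117.5 − 8.5 = 109.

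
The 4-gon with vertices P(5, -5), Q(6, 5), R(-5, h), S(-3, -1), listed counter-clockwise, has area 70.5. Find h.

Write out the shoelace sum; only the two edges meeting at R involve h:
2·Area = [(6·h − (-5)·5) + ((-5)·(-1) − (-3)·h)] + 75
       = 9·h + 105 = 141
⇒ h = 4.

4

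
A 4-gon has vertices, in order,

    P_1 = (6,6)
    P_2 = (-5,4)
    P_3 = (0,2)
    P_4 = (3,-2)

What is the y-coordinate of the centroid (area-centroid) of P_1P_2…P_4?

50/17

Apply the surveyor's formula. First the cross-terms c_i = x_i·y_{i+1} − x_{i+1}·y_i:
  54, -10, -6, 30  ⇒  2A = 68, A = 34.
Then Σ (y_i + y_{i+1})·c_i = 600, so ȳ = 600 / (6·34) = 50/17.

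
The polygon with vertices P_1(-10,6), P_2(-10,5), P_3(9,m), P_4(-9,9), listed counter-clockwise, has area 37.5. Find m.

The doubled signed area Σ (x_i y_{i+1} − x_{i+1} y_i) is linear in m.
With m=0 it equals 82; the coefficient of m is -1 (from the two edges through P_3).
So -1·m + 82 = 2·37.5 = 75 ⇒ m = 7.

7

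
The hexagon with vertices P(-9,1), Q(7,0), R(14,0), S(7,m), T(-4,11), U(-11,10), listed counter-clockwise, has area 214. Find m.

Write out the shoelace sum; only the two edges meeting at S involve m:
2·Area = [(14·m − 7·0) + (7·11 − (-4)·m)] + 153
       = 18·m + 230 = 428
⇒ m = 11.

11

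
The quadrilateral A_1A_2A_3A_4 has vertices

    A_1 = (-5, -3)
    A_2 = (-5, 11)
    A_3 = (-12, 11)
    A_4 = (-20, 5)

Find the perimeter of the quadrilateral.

|A_1A_2| = √((0)² + (14)²) = √196 = 14
|A_2A_3| = √((-7)² + (0)²) = √49 = 7
|A_3A_4| = √((-8)² + (-6)²) = √100 = 10
|A_4A_1| = √((15)² + (-8)²) = √289 = 17
Perimeter = 14 + 7 + 10 + 17 = 48.

48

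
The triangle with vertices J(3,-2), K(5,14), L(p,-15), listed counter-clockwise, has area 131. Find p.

The doubled signed area Σ (x_i y_{i+1} − x_{i+1} y_i) is linear in p.
With p=0 it equals 22; the coefficient of p is -16 (from the two edges through L).
So -16·p + 22 = 2·131 = 262 ⇒ p = -15.

-15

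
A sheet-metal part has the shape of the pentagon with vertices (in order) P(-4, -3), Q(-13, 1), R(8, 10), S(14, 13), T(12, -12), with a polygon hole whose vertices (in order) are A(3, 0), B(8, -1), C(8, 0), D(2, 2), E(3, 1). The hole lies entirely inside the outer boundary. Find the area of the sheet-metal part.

305.5

Outer boundary:
Apply the shoelace (surveyor's) formula: 2A = Σ (x_i·y_{i+1} − x_{i+1}·y_i), indices taken mod 5.
P→Q: (-4)(1) − (-13)(-3) = -43
Q→R: (-13)(10) − (8)(1) = -138
R→S: (8)(13) − (14)(10) = -36
S→T: (14)(-12) − (12)(13) = -324
T→P: (12)(-3) − (-4)(-12) = -84
Σ = -625
Area = |Σ|/2 = 312.5.
Hole:
Apply Gauss's area formula: 2A = Σ (x_i·y_{i+1} − x_{i+1}·y_i), indices taken mod 5.
Cross-terms: -3, 8, 16, -4, -3  ⇒  Σ = 14
Area = |Σ|/2 = 7.
Net area = 312.5 − 7 = 305.5.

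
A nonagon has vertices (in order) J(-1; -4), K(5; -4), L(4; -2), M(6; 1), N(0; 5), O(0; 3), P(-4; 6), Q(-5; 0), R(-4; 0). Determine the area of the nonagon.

67

Apply the surveyor's formula: 2A = Σ (x_i·y_{i+1} − x_{i+1}·y_i), indices taken mod 9.
J→K: (-1)(-4) − (5)(-4) = 24
K→L: (5)(-2) − (4)(-4) = 6
L→M: (4)(1) − (6)(-2) = 16
M→N: (6)(5) − (0)(1) = 30
N→O: (0)(3) − (0)(5) = 0
O→P: (0)(6) − (-4)(3) = 12
P→Q: (-4)(0) − (-5)(6) = 30
Q→R: (-5)(0) − (-4)(0) = 0
R→J: (-4)(-4) − (-1)(0) = 16
Σ = 134
Area = |Σ|/2 = 67.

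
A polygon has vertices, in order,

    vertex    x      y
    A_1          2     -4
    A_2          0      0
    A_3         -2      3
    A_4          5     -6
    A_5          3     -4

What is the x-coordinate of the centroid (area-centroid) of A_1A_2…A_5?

5/3

Apply the surveyor's formula. First the cross-terms c_i = x_i·y_{i+1} − x_{i+1}·y_i:
  0, 0, -3, -2, -4  ⇒  2A = -9, A = -4.5.
Then Σ (x_i + x_{i+1})·c_i = -45, so x̄ = -45 / (6·(-4.5)) = 5/3.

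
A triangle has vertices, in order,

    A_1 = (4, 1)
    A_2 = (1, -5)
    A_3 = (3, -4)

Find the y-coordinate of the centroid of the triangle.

Apply the shoelace (surveyor's) formula. First the cross-terms c_i = x_i·y_{i+1} − x_{i+1}·y_i:
  -21, 11, 19  ⇒  2A = 9, A = 4.5.
Then Σ (y_i + y_{i+1})·c_i = -72, so ȳ = -72 / (6·4.5) = -8/3.

-8/3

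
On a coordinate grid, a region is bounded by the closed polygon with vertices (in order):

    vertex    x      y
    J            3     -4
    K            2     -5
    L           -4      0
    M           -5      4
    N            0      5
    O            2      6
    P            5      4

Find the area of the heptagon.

66

Apply the shoelace (surveyor's) formula: 2A = Σ (x_i·y_{i+1} − x_{i+1}·y_i), indices taken mod 7.
Σ = (-7) + (-20) + (-16) + (-25) + (-10) + (-22) + (-32) = -132
Area = |Σ|/2 = 66.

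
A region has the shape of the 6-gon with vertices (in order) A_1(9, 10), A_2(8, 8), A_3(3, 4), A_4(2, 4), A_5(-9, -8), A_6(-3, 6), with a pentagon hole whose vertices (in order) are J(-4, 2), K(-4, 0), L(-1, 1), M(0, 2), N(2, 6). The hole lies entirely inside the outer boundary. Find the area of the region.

Outer boundary:
Apply Gauss's area formula: 2A = Σ (x_i·y_{i+1} − x_{i+1}·y_i), indices taken mod 6.
A_1→A_2: (9)(8) − (8)(10) = -8
A_2→A_3: (8)(4) − (3)(8) = 8
A_3→A_4: (3)(4) − (2)(4) = 4
A_4→A_5: (2)(-8) − (-9)(4) = 20
A_5→A_6: (-9)(6) − (-3)(-8) = -78
A_6→A_1: (-3)(10) − (9)(6) = -84
Σ = -138
Area = |Σ|/2 = 69.
Hole:
Σ = (8) + (-4) + (-2) + (-4) + (28) = 26
Area = |Σ|/2 = 13.
Net area = 69 − 13 = 56.

56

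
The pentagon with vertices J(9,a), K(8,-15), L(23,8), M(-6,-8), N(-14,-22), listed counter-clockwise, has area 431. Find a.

-23

The doubled signed area Σ (x_i y_{i+1} − x_{i+1} y_i) is linear in a.
With a=0 it equals 356; the coefficient of a is -22 (from the two edges through J).
So -22·a + 356 = 2·431 = 862 ⇒ a = -23.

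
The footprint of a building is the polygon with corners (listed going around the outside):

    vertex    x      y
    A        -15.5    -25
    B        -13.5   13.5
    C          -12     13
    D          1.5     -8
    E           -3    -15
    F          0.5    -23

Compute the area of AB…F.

Σ = (-546.75) + (-13.5) + (76.5) + (-46.5) + (76.5) + (-369) = -822.75
Area = |Σ|/2 = 411.375.

411.375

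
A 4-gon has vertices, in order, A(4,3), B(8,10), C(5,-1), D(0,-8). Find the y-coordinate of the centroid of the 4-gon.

0.76

Apply the shoelace (surveyor's) formula. First the cross-terms c_i = x_i·y_{i+1} − x_{i+1}·y_i:
  16, -58, -40, 32  ⇒  2A = -50, A = -25.
Then Σ (y_i + y_{i+1})·c_i = -114, so ȳ = -114 / (6·(-25)) = 0.76.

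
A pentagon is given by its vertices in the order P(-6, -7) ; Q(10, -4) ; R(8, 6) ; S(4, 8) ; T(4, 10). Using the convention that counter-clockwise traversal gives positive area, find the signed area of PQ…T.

Apply the shoelace formula: 2A = Σ (x_i·y_{i+1} − x_{i+1}·y_i), indices taken mod 5.
Σ = (94) + (92) + (40) + (8) + (32) = 266
Signed area = Σ/2 = 133 (positive ⇒ counter-clockwise traversal).

133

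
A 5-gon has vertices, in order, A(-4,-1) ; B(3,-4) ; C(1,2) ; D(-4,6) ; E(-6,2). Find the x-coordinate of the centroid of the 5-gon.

Apply the surveyor's formula. First the cross-terms c_i = x_i·y_{i+1} − x_{i+1}·y_i:
  19, 10, 14, 28, 14  ⇒  2A = 85, A = 42.5.
Then Σ (x_i + x_{i+1})·c_i = -441, so x̄ = -441 / (6·42.5) = -147/85.

-147/85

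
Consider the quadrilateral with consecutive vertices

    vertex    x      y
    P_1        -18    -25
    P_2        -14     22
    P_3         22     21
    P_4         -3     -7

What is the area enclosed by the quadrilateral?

833

Apply Gauss's area formula: 2A = Σ (x_i·y_{i+1} − x_{i+1}·y_i), indices taken mod 4.
P_1→P_2: (-18)(22) − (-14)(-25) = -746
P_2→P_3: (-14)(21) − (22)(22) = -778
P_3→P_4: (22)(-7) − (-3)(21) = -91
P_4→P_1: (-3)(-25) − (-18)(-7) = -51
Σ = -1666
Area = |Σ|/2 = 833.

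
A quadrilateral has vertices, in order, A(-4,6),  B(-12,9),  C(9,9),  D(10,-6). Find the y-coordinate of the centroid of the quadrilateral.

Apply the surveyor's formula. First the cross-terms c_i = x_i·y_{i+1} − x_{i+1}·y_i:
  36, -189, -144, 36  ⇒  2A = -261, A = -130.5.
Then Σ (y_i + y_{i+1})·c_i = -3294, so ȳ = -3294 / (6·(-130.5)) = 122/29.

122/29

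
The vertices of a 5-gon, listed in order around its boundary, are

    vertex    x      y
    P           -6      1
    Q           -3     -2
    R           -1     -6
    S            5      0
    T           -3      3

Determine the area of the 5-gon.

45.5

Apply the shoelace formula: 2A = Σ (x_i·y_{i+1} − x_{i+1}·y_i), indices taken mod 5.
Cross-terms: 15, 16, 30, 15, 15  ⇒  Σ = 91
Area = |Σ|/2 = 45.5.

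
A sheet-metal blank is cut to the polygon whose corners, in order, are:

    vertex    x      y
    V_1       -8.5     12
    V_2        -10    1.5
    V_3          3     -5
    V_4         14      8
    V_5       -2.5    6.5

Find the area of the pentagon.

191.5

V_1→V_2: (-8.5)(1.5) − (-10)(12) = 107.25
V_2→V_3: (-10)(-5) − (3)(1.5) = 45.5
V_3→V_4: (3)(8) − (14)(-5) = 94
V_4→V_5: (14)(6.5) − (-2.5)(8) = 111
V_5→V_1: (-2.5)(12) − (-8.5)(6.5) = 25.25
Σ = 383
Area = |Σ|/2 = 191.5.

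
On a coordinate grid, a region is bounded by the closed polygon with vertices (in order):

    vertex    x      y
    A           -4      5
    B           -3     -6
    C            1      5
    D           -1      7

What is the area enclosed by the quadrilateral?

Apply the surveyor's formula: 2A = Σ (x_i·y_{i+1} − x_{i+1}·y_i), indices taken mod 4.
Σ = (39) + (-9) + (12) + (23) = 65
Area = |Σ|/2 = 32.5.

32.5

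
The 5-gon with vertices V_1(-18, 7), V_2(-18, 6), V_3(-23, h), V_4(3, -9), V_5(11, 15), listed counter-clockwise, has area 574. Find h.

The doubled signed area Σ (x_i y_{i+1} − x_{i+1} y_i) is linear in h.
With h=0 it equals 854; the coefficient of h is -21 (from the two edges through V_3).
So -21·h + 854 = 2·574 = 1148 ⇒ h = -14.

-14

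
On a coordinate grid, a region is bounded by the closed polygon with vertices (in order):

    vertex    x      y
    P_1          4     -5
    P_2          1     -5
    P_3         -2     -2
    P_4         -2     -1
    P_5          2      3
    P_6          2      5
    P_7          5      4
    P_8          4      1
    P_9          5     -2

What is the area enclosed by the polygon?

43.5

Apply the shoelace (surveyor's) formula: 2A = Σ (x_i·y_{i+1} − x_{i+1}·y_i), indices taken mod 9.
Σ = (-15) + (-12) + (-2) + (-4) + (4) + (-17) + (-11) + (-13) + (-17) = -87
Area = |Σ|/2 = 43.5.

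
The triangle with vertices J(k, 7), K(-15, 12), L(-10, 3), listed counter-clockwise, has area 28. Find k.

Write out the shoelace sum; only the two edges meeting at J involve k:
2·Area = [((-10)·7 − k·3) + (k·12 − (-15)·7)] + 75
       = 9·k + 110 = 56
⇒ k = -6.

-6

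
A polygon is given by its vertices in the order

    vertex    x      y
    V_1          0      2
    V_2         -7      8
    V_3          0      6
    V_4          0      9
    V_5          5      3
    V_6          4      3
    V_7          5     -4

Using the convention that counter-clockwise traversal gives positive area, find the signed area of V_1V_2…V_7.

Σ = (14) + (-42) + (0) + (-45) + (3) + (-31) + (10) = -91
Signed area = Σ/2 = -45.5 (negative ⇒ clockwise traversal).

-45.5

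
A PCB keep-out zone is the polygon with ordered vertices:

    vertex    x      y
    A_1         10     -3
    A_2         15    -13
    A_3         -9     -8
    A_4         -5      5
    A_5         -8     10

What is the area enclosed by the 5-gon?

Σ = (-85) + (-237) + (-85) + (-10) + (-76) = -493
Area = |Σ|/2 = 246.5.

246.5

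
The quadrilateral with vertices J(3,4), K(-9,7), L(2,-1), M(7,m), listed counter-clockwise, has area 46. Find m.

-5

The doubled signed area Σ (x_i y_{i+1} − x_{i+1} y_i) is linear in m.
With m=0 it equals 87; the coefficient of m is -1 (from the two edges through M).
So -1·m + 87 = 2·46 = 92 ⇒ m = -5.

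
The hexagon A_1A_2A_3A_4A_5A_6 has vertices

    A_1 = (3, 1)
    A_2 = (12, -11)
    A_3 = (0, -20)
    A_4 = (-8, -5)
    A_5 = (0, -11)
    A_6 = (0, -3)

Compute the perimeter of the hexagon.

|A_1A_2| = √((9)² + (-12)²) = √225 = 15
|A_2A_3| = √((-12)² + (-9)²) = √225 = 15
|A_3A_4| = √((-8)² + (15)²) = √289 = 17
|A_4A_5| = √((8)² + (-6)²) = √100 = 10
|A_5A_6| = √((0)² + (8)²) = √64 = 8
|A_6A_1| = √((3)² + (4)²) = √25 = 5
Perimeter = 15 + 15 + 17 + 10 + 8 + 5 = 70.

70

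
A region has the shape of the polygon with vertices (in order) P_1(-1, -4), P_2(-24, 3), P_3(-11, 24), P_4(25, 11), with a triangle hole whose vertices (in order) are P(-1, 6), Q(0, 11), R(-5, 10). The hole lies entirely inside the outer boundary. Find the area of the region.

Outer boundary:
P_1→P_2: (-1)(3) − (-24)(-4) = -99
P_2→P_3: (-24)(24) − (-11)(3) = -543
P_3→P_4: (-11)(11) − (25)(24) = -721
P_4→P_1: (25)(-4) − (-1)(11) = -89
Σ = -1452
Area = |Σ|/2 = 726.
Hole:
Apply Gauss's area formula: 2A = Σ (x_i·y_{i+1} − x_{i+1}·y_i), indices taken mod 3.
Σ = (-11) + (55) + (-20) = 24
Area = |Σ|/2 = 12.
Net area = 726 − 12 = 714.

714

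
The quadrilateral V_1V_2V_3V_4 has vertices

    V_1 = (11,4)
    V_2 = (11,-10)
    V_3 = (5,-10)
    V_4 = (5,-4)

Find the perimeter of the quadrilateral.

|V_1V_2| = √((0)² + (-14)²) = √196 = 14
|V_2V_3| = √((-6)² + (0)²) = √36 = 6
|V_3V_4| = √((0)² + (6)²) = √36 = 6
|V_4V_1| = √((6)² + (8)²) = √100 = 10
Perimeter = 14 + 6 + 6 + 10 = 36.

36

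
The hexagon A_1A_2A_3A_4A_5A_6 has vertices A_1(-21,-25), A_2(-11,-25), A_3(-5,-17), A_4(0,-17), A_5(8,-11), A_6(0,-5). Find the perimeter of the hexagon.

74

|A_1A_2| = √((10)² + (0)²) = √100 = 10
|A_2A_3| = √((6)² + (8)²) = √100 = 10
|A_3A_4| = √((5)² + (0)²) = √25 = 5
|A_4A_5| = √((8)² + (6)²) = √100 = 10
|A_5A_6| = √((-8)² + (6)²) = √100 = 10
|A_6A_1| = √((-21)² + (-20)²) = √841 = 29
Perimeter = 10 + 10 + 5 + 10 + 10 + 29 = 74.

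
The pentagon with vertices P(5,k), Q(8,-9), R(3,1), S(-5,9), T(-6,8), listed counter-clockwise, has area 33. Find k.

The doubled signed area Σ (x_i y_{i+1} − x_{i+1} y_i) is linear in k.
With k=0 it equals -4; the coefficient of k is -14 (from the two edges through P).
So -14·k + -4 = 2·33 = 66 ⇒ k = -5.

-5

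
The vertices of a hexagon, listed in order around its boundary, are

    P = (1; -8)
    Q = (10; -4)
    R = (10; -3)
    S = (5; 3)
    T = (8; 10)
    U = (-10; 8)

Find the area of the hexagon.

Cross-terms: 76, 10, 45, 26, 164, 72  ⇒  Σ = 393
Area = |Σ|/2 = 196.5.

196.5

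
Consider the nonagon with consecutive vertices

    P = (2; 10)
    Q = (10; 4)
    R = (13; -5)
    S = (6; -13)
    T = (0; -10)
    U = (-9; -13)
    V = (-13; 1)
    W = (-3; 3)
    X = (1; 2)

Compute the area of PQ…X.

Apply the surveyor's formula: 2A = Σ (x_i·y_{i+1} − x_{i+1}·y_i), indices taken mod 9.
Cross-terms: -92, -102, -139, -60, -90, -178, -36, -9, 6  ⇒  Σ = -700
Area = |Σ|/2 = 350.

350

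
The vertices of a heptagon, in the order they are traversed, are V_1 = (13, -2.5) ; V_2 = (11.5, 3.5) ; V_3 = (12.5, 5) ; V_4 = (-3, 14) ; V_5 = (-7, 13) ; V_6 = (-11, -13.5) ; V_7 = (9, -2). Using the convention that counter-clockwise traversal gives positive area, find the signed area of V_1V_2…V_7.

360.75

Apply the surveyor's formula: 2A = Σ (x_i·y_{i+1} − x_{i+1}·y_i), indices taken mod 7.
V_1→V_2: (13)(3.5) − (11.5)(-2.5) = 74.25
V_2→V_3: (11.5)(5) − (12.5)(3.5) = 13.75
V_3→V_4: (12.5)(14) − (-3)(5) = 190
V_4→V_5: (-3)(13) − (-7)(14) = 59
V_5→V_6: (-7)(-13.5) − (-11)(13) = 237.5
V_6→V_7: (-11)(-2) − (9)(-13.5) = 143.5
V_7→V_1: (9)(-2.5) − (13)(-2) = 3.5
Σ = 721.5
Signed area = Σ/2 = 360.75 (positive ⇒ counter-clockwise traversal).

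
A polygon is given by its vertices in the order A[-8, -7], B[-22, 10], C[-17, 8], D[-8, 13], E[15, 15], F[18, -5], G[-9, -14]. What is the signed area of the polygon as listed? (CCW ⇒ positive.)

-701.5

Apply the surveyor's formula: 2A = Σ (x_i·y_{i+1} − x_{i+1}·y_i), indices taken mod 7.
Cross-terms: -234, -6, -157, -315, -345, -297, -49  ⇒  Σ = -1403
Signed area = Σ/2 = -701.5 (negative ⇒ clockwise traversal).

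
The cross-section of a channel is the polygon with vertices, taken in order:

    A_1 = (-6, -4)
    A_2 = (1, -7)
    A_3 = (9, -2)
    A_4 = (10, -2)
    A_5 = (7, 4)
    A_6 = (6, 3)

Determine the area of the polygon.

Apply the shoelace (surveyor's) formula: 2A = Σ (x_i·y_{i+1} − x_{i+1}·y_i), indices taken mod 6.
A_1→A_2: (-6)(-7) − (1)(-4) = 46
A_2→A_3: (1)(-2) − (9)(-7) = 61
A_3→A_4: (9)(-2) − (10)(-2) = 2
A_4→A_5: (10)(4) − (7)(-2) = 54
A_5→A_6: (7)(3) − (6)(4) = -3
A_6→A_1: (6)(-4) − (-6)(3) = -6
Σ = 154
Area = |Σ|/2 = 77.

77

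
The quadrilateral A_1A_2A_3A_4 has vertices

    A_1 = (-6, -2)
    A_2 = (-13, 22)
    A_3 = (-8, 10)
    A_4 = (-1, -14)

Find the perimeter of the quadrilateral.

|A_1A_2| = √((-7)² + (24)²) = √625 = 25
|A_2A_3| = √((5)² + (-12)²) = √169 = 13
|A_3A_4| = √((7)² + (-24)²) = √625 = 25
|A_4A_1| = √((-5)² + (12)²) = √169 = 13
Perimeter = 25 + 13 + 25 + 13 = 76.

76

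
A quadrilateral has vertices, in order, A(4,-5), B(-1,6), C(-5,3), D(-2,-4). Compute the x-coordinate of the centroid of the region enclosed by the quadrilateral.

-235/294

Apply the shoelace (surveyor's) formula. First the cross-terms c_i = x_i·y_{i+1} − x_{i+1}·y_i:
  19, 27, 26, 26  ⇒  2A = 98, A = 49.
Then Σ (x_i + x_{i+1})·c_i = -235, so x̄ = -235 / (6·49) = -235/294.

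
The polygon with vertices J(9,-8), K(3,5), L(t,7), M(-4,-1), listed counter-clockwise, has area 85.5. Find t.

-2

Write out the shoelace sum; only the two edges meeting at L involve t:
2·Area = [(3·7 − t·5) + (t·(-1) − (-4)·7)] + 110
       = -6·t + 159 = 171
⇒ t = -2.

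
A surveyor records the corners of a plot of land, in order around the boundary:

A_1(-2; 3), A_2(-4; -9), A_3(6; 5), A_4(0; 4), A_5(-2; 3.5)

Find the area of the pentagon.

Apply Gauss's area formula: 2A = Σ (x_i·y_{i+1} − x_{i+1}·y_i), indices taken mod 5.
Σ = (30) + (34) + (24) + (8) + (1) = 97
Area = |Σ|/2 = 48.5.

48.5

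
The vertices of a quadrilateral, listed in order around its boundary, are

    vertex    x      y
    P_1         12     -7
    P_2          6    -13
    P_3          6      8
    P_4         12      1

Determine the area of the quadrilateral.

87

Apply the shoelace (surveyor's) formula: 2A = Σ (x_i·y_{i+1} − x_{i+1}·y_i), indices taken mod 4.
Σ = (-114) + (126) + (-90) + (-96) = -174
Area = |Σ|/2 = 87.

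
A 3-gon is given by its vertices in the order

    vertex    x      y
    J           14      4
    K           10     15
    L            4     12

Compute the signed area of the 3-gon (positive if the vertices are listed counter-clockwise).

Apply Gauss's area formula: 2A = Σ (x_i·y_{i+1} − x_{i+1}·y_i), indices taken mod 3.
Σ = (170) + (60) + (-152) = 78
Signed area = Σ/2 = 39 (positive ⇒ counter-clockwise traversal).

39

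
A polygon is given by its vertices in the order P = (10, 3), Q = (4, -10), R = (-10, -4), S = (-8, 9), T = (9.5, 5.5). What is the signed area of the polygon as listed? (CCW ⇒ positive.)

-253

Σ = (-112) + (-116) + (-122) + (-129.5) + (-26.5) = -506
Signed area = Σ/2 = -253 (negative ⇒ clockwise traversal).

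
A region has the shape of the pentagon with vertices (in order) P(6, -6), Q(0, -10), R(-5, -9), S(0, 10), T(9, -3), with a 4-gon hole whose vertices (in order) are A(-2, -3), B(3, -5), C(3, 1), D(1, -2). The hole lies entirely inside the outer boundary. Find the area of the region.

131.5

Outer boundary:
Apply the surveyor's formula: 2A = Σ (x_i·y_{i+1} − x_{i+1}·y_i), indices taken mod 5.
Σ = (-60) + (-50) + (-50) + (-90) + (-36) = -286
Area = |Σ|/2 = 143.
Hole:
Apply Gauss's area formula: 2A = Σ (x_i·y_{i+1} − x_{i+1}·y_i), indices taken mod 4.
Σ = (19) + (18) + (-7) + (-7) = 23
Area = |Σ|/2 = 11.5.
Net area = 143 − 11.5 = 131.5.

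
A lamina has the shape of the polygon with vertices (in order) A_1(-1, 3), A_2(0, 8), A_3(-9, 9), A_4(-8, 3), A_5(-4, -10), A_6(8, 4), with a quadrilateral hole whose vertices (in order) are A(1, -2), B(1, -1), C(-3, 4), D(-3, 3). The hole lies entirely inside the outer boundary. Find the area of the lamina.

142.5

Outer boundary:
Apply Gauss's area formula: 2A = Σ (x_i·y_{i+1} − x_{i+1}·y_i), indices taken mod 6.
Cross-terms: -8, 72, 45, 92, 64, 28  ⇒  Σ = 293
Area = |Σ|/2 = 146.5.
Hole:
Apply the shoelace (surveyor's) formula: 2A = Σ (x_i·y_{i+1} − x_{i+1}·y_i), indices taken mod 4.
Cross-terms: 1, 1, 3, 3  ⇒  Σ = 8
Area = |Σ|/2 = 4.
Net area = 146.5 − 4 = 142.5.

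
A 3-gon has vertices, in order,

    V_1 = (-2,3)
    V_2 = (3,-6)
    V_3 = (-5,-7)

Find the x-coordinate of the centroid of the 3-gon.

Apply the surveyor's formula. First the cross-terms c_i = x_i·y_{i+1} − x_{i+1}·y_i:
  3, -51, -29  ⇒  2A = -77, A = -38.5.
Then Σ (x_i + x_{i+1})·c_i = 308, so x̄ = 308 / (6·(-38.5)) = -4/3.

-4/3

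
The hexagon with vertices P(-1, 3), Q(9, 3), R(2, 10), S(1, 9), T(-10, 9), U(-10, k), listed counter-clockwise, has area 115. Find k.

Write out the shoelace sum; only the two edges meeting at U involve k:
2·Area = [((-10)·k − (-10)·9) + ((-10)·3 − (-1)·k)] + 161
       = -9·k + 221 = 230
⇒ k = -1.

-1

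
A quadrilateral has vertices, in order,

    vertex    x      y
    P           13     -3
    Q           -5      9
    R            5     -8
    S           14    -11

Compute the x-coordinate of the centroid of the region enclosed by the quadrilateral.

514/85

Apply Gauss's area formula. First the cross-terms c_i = x_i·y_{i+1} − x_{i+1}·y_i:
  102, -5, 57, 101  ⇒  2A = 255, A = 127.5.
Then Σ (x_i + x_{i+1})·c_i = 4626, so x̄ = 4626 / (6·127.5) = 514/85.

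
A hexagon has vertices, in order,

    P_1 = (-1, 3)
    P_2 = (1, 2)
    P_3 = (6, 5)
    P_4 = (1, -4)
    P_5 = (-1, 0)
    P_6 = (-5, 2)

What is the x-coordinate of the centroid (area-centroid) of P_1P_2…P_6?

0.9

Apply the shoelace (surveyor's) formula. First the cross-terms c_i = x_i·y_{i+1} − x_{i+1}·y_i:
  -5, -7, -29, -4, -2, -13  ⇒  2A = -60, A = -30.
Then Σ (x_i + x_{i+1})·c_i = -162, so x̄ = -162 / (6·(-30)) = 0.9.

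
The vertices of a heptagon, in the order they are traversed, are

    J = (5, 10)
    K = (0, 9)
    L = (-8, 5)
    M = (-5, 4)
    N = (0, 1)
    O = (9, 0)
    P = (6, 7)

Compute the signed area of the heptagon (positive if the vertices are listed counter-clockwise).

Apply Gauss's area formula: 2A = Σ (x_i·y_{i+1} − x_{i+1}·y_i), indices taken mod 7.
Σ = (45) + (72) + (-7) + (-5) + (-9) + (63) + (25) = 184
Signed area = Σ/2 = 92 (positive ⇒ counter-clockwise traversal).

92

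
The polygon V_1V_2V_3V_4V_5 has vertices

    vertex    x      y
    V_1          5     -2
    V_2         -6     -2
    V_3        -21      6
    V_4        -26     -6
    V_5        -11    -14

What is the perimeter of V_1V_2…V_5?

78

|V_1V_2| = √((-11)² + (0)²) = √121 = 11
|V_2V_3| = √((-15)² + (8)²) = √289 = 17
|V_3V_4| = √((-5)² + (-12)²) = √169 = 13
|V_4V_5| = √((15)² + (-8)²) = √289 = 17
|V_5V_1| = √((16)² + (12)²) = √400 = 20
Perimeter = 11 + 17 + 13 + 17 + 20 = 78.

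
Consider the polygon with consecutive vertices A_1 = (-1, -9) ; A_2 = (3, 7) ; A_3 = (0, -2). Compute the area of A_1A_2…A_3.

6

Apply Gauss's area formula: 2A = Σ (x_i·y_{i+1} − x_{i+1}·y_i), indices taken mod 3.
Σ = (20) + (-6) + (-2) = 12
Area = |Σ|/2 = 6.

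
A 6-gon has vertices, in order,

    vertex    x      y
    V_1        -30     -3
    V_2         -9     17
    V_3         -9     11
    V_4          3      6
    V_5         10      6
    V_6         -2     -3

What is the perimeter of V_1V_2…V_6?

|V_1V_2| = √((21)² + (20)²) = √841 = 29
|V_2V_3| = √((0)² + (-6)²) = √36 = 6
|V_3V_4| = √((12)² + (-5)²) = √169 = 13
|V_4V_5| = √((7)² + (0)²) = √49 = 7
|V_5V_6| = √((-12)² + (-9)²) = √225 = 15
|V_6V_1| = √((-28)² + (0)²) = √784 = 28
Perimeter = 29 + 6 + 13 + 7 + 15 + 28 = 98.

98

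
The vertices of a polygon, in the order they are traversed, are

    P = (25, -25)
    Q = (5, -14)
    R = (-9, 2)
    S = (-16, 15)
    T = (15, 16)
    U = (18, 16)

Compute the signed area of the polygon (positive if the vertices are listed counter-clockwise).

Apply the shoelace (surveyor's) formula: 2A = Σ (x_i·y_{i+1} − x_{i+1}·y_i), indices taken mod 6.
Σ = (-225) + (-116) + (-103) + (-481) + (-48) + (-850) = -1823
Signed area = Σ/2 = -911.5 (negative ⇒ clockwise traversal).

-911.5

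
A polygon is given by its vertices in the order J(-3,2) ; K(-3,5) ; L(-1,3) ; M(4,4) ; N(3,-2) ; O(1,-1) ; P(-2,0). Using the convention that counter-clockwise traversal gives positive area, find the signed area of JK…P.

Apply the surveyor's formula: 2A = Σ (x_i·y_{i+1} − x_{i+1}·y_i), indices taken mod 7.
Σ = (-9) + (-4) + (-16) + (-20) + (-1) + (-2) + (-4) = -56
Signed area = Σ/2 = -28 (negative ⇒ clockwise traversal).

-28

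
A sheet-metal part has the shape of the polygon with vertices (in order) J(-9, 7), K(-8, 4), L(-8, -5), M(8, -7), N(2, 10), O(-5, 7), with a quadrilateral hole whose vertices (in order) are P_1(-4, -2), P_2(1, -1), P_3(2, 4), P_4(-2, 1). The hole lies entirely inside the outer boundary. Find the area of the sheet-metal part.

Outer boundary:
Apply Gauss's area formula: 2A = Σ (x_i·y_{i+1} − x_{i+1}·y_i), indices taken mod 6.
Σ = (20) + (72) + (96) + (94) + (64) + (28) = 374
Area = |Σ|/2 = 187.
Hole:
Apply the shoelace (surveyor's) formula: 2A = Σ (x_i·y_{i+1} − x_{i+1}·y_i), indices taken mod 4.
P_1→P_2: (-4)(-1) − (1)(-2) = 6
P_2→P_3: (1)(4) − (2)(-1) = 6
P_3→P_4: (2)(1) − (-2)(4) = 10
P_4→P_1: (-2)(-2) − (-4)(1) = 8
Σ = 30
Area = |Σ|/2 = 15.
Net area = 187 − 15 = 172.

172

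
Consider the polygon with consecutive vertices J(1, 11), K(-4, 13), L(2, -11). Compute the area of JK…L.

54

Apply Gauss's area formula: 2A = Σ (x_i·y_{i+1} − x_{i+1}·y_i), indices taken mod 3.
Σ = (57) + (18) + (33) = 108
Area = |Σ|/2 = 54.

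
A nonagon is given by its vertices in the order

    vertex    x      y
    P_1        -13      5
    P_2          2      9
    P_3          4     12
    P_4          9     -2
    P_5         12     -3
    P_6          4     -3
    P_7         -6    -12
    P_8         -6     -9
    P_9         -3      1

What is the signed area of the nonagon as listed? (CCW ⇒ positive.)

-200.5

Cross-terms: -127, -12, -116, -3, -24, -66, -18, -33, -2  ⇒  Σ = -401
Signed area = Σ/2 = -200.5 (negative ⇒ clockwise traversal).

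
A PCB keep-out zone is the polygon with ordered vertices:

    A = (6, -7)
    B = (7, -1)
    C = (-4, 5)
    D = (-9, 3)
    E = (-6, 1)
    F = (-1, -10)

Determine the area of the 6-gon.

122

Apply the shoelace (surveyor's) formula: 2A = Σ (x_i·y_{i+1} − x_{i+1}·y_i), indices taken mod 6.
Σ = (43) + (31) + (33) + (9) + (61) + (67) = 244
Area = |Σ|/2 = 122.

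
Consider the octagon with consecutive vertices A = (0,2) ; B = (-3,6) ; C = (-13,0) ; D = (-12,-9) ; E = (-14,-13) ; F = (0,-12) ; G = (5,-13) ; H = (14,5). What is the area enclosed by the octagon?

347

Σ = (6) + (78) + (117) + (30) + (168) + (60) + (207) + (28) = 694
Area = |Σ|/2 = 347.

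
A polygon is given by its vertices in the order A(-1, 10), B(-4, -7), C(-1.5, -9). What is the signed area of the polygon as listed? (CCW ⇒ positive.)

A→B: (-1)(-7) − (-4)(10) = 47
B→C: (-4)(-9) − (-1.5)(-7) = 25.5
C→A: (-1.5)(10) − (-1)(-9) = -24
Σ = 48.5
Signed area = Σ/2 = 24.25 (positive ⇒ counter-clockwise traversal).

24.25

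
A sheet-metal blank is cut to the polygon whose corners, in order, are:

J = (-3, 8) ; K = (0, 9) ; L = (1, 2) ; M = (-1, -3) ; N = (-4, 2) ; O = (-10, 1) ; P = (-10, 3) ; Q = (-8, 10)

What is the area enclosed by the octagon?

82.5

Σ = (-27) + (-9) + (-1) + (-14) + (16) + (-20) + (-76) + (-34) = -165
Area = |Σ|/2 = 82.5.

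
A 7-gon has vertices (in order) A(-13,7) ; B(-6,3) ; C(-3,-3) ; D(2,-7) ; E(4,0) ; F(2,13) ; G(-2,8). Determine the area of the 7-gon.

Apply the surveyor's formula: 2A = Σ (x_i·y_{i+1} − x_{i+1}·y_i), indices taken mod 7.
Cross-terms: 3, 27, 27, 28, 52, 42, 90  ⇒  Σ = 269
Area = |Σ|/2 = 134.5.

134.5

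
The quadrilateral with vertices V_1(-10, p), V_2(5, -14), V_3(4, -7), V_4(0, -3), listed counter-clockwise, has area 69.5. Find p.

The doubled signed area Σ (x_i y_{i+1} − x_{i+1} y_i) is linear in p.
With p=0 it equals 119; the coefficient of p is -5 (from the two edges through V_1).
So -5·p + 119 = 2·69.5 = 139 ⇒ p = -4.

-4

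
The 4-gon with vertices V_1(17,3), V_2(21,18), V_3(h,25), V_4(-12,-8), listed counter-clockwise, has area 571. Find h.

1

Write out the shoelace sum; only the two edges meeting at V_3 involve h:
2·Area = [(21·25 − h·18) + (h·(-8) − (-12)·25)] + 343
       = -26·h + 1168 = 1142
⇒ h = 1.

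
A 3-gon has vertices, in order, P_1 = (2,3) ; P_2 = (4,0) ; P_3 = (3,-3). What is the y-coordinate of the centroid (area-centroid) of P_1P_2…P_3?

Apply the surveyor's formula. First the cross-terms c_i = x_i·y_{i+1} − x_{i+1}·y_i:
  -12, -12, 15  ⇒  2A = -9, A = -4.5.
Then Σ (y_i + y_{i+1})·c_i = 0, so ȳ = 0 / (6·(-4.5)) = 0.

0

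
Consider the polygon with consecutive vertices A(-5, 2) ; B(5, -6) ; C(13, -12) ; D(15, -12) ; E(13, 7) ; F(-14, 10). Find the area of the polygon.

286.5

Σ = (20) + (18) + (24) + (261) + (228) + (22) = 573
Area = |Σ|/2 = 286.5.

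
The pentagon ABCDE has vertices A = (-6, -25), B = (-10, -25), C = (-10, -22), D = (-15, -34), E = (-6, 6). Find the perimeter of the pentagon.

|AB| = √((-4)² + (0)²) = √16 = 4
|BC| = √((0)² + (3)²) = √9 = 3
|CD| = √((-5)² + (-12)²) = √169 = 13
|DE| = √((9)² + (40)²) = √1681 = 41
|EA| = √((0)² + (-31)²) = √961 = 31
Perimeter = 4 + 3 + 13 + 41 + 31 = 92.

92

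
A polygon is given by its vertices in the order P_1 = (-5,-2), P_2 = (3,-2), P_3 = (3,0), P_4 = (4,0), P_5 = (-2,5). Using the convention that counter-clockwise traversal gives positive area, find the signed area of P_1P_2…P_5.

Cross-terms: 16, 6, 0, 20, 29  ⇒  Σ = 71
Signed area = Σ/2 = 35.5 (positive ⇒ counter-clockwise traversal).

35.5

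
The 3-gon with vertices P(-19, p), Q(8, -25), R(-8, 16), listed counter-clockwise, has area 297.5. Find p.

The doubled signed area Σ (x_i y_{i+1} − x_{i+1} y_i) is linear in p.
With p=0 it equals 707; the coefficient of p is -16 (from the two edges through P).
So -16·p + 707 = 2·297.5 = 595 ⇒ p = 7.

7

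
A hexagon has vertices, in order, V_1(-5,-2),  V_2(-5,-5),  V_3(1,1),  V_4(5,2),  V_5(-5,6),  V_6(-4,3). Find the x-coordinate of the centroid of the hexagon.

Apply the shoelace formula. First the cross-terms c_i = x_i·y_{i+1} − x_{i+1}·y_i:
  15, 0, -3, 40, 9, 23  ⇒  2A = 84, A = 42.
Then Σ (x_i + x_{i+1})·c_i = -456, so x̄ = -456 / (6·42) = -38/21.

-38/21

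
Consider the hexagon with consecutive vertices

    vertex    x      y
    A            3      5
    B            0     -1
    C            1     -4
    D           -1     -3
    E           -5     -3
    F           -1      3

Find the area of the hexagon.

Apply the shoelace (surveyor's) formula: 2A = Σ (x_i·y_{i+1} − x_{i+1}·y_i), indices taken mod 6.
Cross-terms: -3, 1, -7, -12, -18, -14  ⇒  Σ = -53
Area = |Σ|/2 = 26.5.

26.5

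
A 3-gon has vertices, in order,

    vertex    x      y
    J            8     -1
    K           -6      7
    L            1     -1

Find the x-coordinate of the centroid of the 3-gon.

1

Apply Gauss's area formula. First the cross-terms c_i = x_i·y_{i+1} − x_{i+1}·y_i:
  50, -1, 7  ⇒  2A = 56, A = 28.
Then Σ (x_i + x_{i+1})·c_i = 168, so x̄ = 168 / (6·28) = 1.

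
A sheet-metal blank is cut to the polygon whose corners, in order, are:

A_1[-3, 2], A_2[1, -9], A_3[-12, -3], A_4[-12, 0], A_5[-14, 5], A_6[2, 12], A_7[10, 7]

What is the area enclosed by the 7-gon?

212.5

Cross-terms: 25, -111, -36, -60, -178, -106, 41  ⇒  Σ = -425
Area = |Σ|/2 = 212.5.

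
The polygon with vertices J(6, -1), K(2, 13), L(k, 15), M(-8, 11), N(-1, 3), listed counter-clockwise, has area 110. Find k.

-10

Write out the shoelace sum; only the two edges meeting at L involve k:
2·Area = [(2·15 − k·13) + (k·11 − (-8)·15)] + 50
       = -2·k + 200 = 220
⇒ k = -10.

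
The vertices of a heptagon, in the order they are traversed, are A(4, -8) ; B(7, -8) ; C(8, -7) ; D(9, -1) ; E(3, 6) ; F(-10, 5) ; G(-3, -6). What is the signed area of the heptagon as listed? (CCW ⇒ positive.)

174.5

Σ = (24) + (15) + (55) + (57) + (75) + (75) + (48) = 349
Signed area = Σ/2 = 174.5 (positive ⇒ counter-clockwise traversal).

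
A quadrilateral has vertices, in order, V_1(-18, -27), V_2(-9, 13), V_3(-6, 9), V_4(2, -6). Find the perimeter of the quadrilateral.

|V_1V_2| = √((9)² + (40)²) = √1681 = 41
|V_2V_3| = √((3)² + (-4)²) = √25 = 5
|V_3V_4| = √((8)² + (-15)²) = √289 = 17
|V_4V_1| = √((-20)² + (-21)²) = √841 = 29
Perimeter = 41 + 5 + 17 + 29 = 92.

92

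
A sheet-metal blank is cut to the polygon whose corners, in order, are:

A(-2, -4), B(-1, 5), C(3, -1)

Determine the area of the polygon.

21

Apply the shoelace (surveyor's) formula: 2A = Σ (x_i·y_{i+1} − x_{i+1}·y_i), indices taken mod 3.
Cross-terms: -14, -14, -14  ⇒  Σ = -42
Area = |Σ|/2 = 21.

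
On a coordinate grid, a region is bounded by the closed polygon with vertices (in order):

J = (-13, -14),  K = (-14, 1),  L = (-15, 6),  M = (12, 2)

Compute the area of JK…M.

261

Cross-terms: -209, -69, -102, -142  ⇒  Σ = -522
Area = |Σ|/2 = 261.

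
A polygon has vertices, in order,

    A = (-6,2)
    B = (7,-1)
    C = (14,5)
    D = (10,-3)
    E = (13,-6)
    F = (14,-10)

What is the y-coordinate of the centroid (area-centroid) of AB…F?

Apply Gauss's area formula. First the cross-terms c_i = x_i·y_{i+1} − x_{i+1}·y_i:
  -8, 49, -92, -21, -46, -32  ⇒  2A = -150, A = -75.
Then Σ (y_i + y_{i+1})·c_i = 1185, so ȳ = 1185 / (6·(-75)) = -79/30.

-79/30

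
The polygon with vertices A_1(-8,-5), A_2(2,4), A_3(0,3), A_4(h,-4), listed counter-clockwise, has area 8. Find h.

Write out the shoelace sum; only the two edges meeting at A_4 involve h:
2·Area = [(0·(-4) − h·3) + (h·(-5) − (-8)·(-4))] + -16
       = -8·h + -48 = 16
⇒ h = -8.

-8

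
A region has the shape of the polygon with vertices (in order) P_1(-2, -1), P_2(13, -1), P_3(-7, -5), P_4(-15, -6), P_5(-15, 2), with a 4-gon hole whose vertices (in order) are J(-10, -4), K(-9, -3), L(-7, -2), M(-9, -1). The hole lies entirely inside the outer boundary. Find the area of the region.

Outer boundary:
Σ = (15) + (-72) + (-33) + (-120) + (19) = -191
Area = |Σ|/2 = 95.5.
Hole:
Apply the shoelace formula: 2A = Σ (x_i·y_{i+1} − x_{i+1}·y_i), indices taken mod 4.
Cross-terms: -6, -3, -11, 26  ⇒  Σ = 6
Area = |Σ|/2 = 3.
Net area = 95.5 − 3 = 92.5.

92.5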